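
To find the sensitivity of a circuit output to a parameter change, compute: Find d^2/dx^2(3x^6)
Apply power rule 2 times:
d^1: 18x^5
d^2: 90x^4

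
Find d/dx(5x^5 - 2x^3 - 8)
Power rule: d/dx(ax^n) = n·a·x^(n-1)
Term by term: 25·x^4 - 6·x^2

Answer: 25x^4 - 6x^2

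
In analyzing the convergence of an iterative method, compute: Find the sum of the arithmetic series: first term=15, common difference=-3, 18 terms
Last term: a_n=15+(18-1)·-3=-36
Sum=n(a_1+a_n)/2=18(15+(-36))/2=-189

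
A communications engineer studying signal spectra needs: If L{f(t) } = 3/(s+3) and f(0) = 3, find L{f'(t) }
L{f'(t)}=s·F(s) - f(0)=3s/(s+3)-3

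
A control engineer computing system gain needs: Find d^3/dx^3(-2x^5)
Apply power rule 3 times:
d^1: -10x^4
d^2: -40x^3
d^3: -120x^2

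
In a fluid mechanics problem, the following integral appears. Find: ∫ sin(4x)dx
Using substitution u=4x: ∫ sin(u) du/4=-cos(u)/4+C

Answer: (-1/4)cos(4x)+C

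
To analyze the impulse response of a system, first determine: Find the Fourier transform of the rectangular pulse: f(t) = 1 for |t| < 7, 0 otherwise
F(omega) = integral from -7 to 7 of e^(-j*omega*t) dt
= 2*sin(7*omega)/omega = 14*sinc(7*omega/pi)

Answer: 2*sin(7*omega)/omega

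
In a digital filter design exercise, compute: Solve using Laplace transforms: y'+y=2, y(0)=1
Take L of both sides: sY(s) - 1 + Y(s) = 2/s
Y(s)(s + 1) = 2/s + 1
Y(s) = 2/(s(s + 1)) + 1/(s + 1)
Partial fractions: 2/(s(s + 1)) = 2/s - 2/(s + 1)
So Y(s) = 2/s - 1/(s + 1)
Inverse transform (L^(-1){1/s} = 1, L^(-1){1/(s + 1)} = e^(-t)):

Answer: y(t) = 2 - e^(-t)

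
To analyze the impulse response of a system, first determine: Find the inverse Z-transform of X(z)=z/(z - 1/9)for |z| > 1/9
Standard pair: z/(z-a) <-> a^n * u[n] for causal signals
With a = 1/9: x[n] = (1/9)^n * u[n]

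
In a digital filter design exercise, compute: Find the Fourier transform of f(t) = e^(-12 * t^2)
The Fourier transform of a Gaussian e^(-a * t^2) is sqrt(pi/a) * e^(-omega^2/(4a)).
With a = 12: F(omega) = sqrt(pi/12) * e^(-omega^2/48)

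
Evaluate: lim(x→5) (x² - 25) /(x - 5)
Factor: (x² - 25)=(x-5)(x + 5)
Cancel (x-5): lim(x→5) (x + 5)=10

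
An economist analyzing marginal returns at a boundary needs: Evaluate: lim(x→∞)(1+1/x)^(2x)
Rewrite as [(1 + 1/x)^x]^2.
lim(1 + 1/x)^x=e^1, so limit=(e^1)^2=e^2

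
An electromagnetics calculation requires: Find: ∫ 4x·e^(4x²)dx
Let u = 4x², du = 8x dx
∫ (1/2)e^u du = e^u/2+C

Answer: e^(4x²)/2+C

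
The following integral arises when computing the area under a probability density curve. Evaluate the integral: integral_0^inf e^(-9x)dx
integral_0^inf e^(-9x) dx=[-1/9*e^(-9x)]_0^inf
=0 - (-1/9)=1/9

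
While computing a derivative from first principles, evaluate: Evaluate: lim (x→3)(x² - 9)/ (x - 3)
Factor: (x² - 9)=(x-3)(x + 3)
Cancel (x-3): lim(x→3) (x + 3)=6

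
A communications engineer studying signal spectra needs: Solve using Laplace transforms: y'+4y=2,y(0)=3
Take L of both sides: sY(s)-3+4Y(s) = 2/s
Y(s)(s+4) = 2/s+3
Y(s) = 2/(s(s+4))+3/(s+4)
Partial fractions: 2/(s(s+4)) = (1/2)/s - (1/2)/(s+4)
So Y(s) = (1/2)/s+(5/2)/(s+4)
Inverse transform (L^(-1){1/s} = 1, L^(-1){1/(s+4)} = e^(-4t)):

Answer: y(t) = 1/2+(5/2)·e^(-4t)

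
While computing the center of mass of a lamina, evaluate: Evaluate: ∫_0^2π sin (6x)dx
Antiderivative: -cos(6x)/6
Evaluate at bounds: [-cos(6·2π)/6] - [-cos(6·0)/6]
=(-(1) + (1))/6=0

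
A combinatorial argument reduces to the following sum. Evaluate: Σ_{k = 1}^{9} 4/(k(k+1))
Partial fractions: 4/(k(k + 1)) = 4/k - 4/(k + 1)
Telescoping sum: 4(1 - 1/10) = 4·9/10

Answer: 18/5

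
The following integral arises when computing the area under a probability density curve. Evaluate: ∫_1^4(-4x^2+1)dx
Step 1: Find antiderivative F(x)=(-4/3)x^3 + x
Step 2: F(4) - F(1)=-244/3 - (-1/3)=-81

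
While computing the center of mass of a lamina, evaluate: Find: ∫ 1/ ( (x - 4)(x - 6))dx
Partial fractions: 1/((x-4)(x-6)) = A/(x-4)+B/(x-6)
A = -1/2, B = 1/2
∫ [-1/2· 1/(x-4)+1/2· 1/(x-6)] dx
= (1/2)[ln|x-6| - ln|x-4|]+C

Answer: (1/2)·ln|(x-6)/(x-4)|+C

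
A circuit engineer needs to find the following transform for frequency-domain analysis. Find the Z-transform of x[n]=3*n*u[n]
Z{n * u[n]}=z/(z-1)^2
By linearity: Z{3 * n * u[n]}=3z/(z-1)^2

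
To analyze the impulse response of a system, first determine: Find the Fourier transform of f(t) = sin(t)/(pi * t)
sin(W*t)/(pi*t) = (W/pi)*sinc(W*t/pi) is the impulse response of the ideal low-pass filter with cutoff W (here W = 1).
Its Fourier transform is a rectangular function:
F(omega) = 1 for |omega| < 1, 0 otherwise

Answer: rect(omega/2) [i.e., 1 for |omega| < 1, 0 otherwise]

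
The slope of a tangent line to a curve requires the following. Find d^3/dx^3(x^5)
Apply power rule 3 times:
d^1: 5x^4
d^2: 20x^3
d^3: 60x^2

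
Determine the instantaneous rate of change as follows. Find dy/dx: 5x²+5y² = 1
Differentiate: 10x + 10y·(dy/dx)=0
dy/dx=-10x/(10y)=-1·(x/y)

Answer: dy/dx=-1·(x/y)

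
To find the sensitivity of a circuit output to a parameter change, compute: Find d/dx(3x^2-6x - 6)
Power rule: d/dx(ax^n)=n·a·x^(n-1)
Term by term: 6·x - 6

Answer: 6x - 6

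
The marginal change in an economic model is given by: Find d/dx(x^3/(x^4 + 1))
Quotient rule: (f/g)'=(f'g - fg')/g²
f=x^3, f'=3x^2
g=x^4+1, g'=4x^3

Answer: (3x^2·(x^4+1)-4x^6)/(x^4+1)²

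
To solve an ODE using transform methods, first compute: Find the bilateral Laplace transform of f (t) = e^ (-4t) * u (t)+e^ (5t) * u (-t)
For e^(-4t)*u(t): L=1/(s+4), Re(s) > -4
For e^(5t)*u(-t): L=-1/(s-5), Re(s) < 5
Combined: F(s)=1/(s+4)-1/(s-5), -4 < Re(s) < 5

Answer: 1/(s+4)-1/(s-5), ROC: -4 < Re(s) < 5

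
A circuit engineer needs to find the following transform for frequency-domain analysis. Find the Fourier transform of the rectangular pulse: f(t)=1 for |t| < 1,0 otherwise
F(omega) = integral from -1 to 1 of e^(-j*omega*t) dt
= 2*sin(1*omega)/omega = 2*sinc(1*omega/pi)

Answer: 2*sin(1*omega)/omega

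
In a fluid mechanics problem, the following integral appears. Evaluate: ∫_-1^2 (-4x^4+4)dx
Step 1: Find antiderivative F(x)=(-4/5)x^5 + 4x
Step 2: F(2) - F(-1)=-88/5 - (-16/5)=-72/5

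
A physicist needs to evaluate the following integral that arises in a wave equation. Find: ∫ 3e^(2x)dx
Since d/dx[e^(2x)] = 2e^(2x), we get 3/2 e^(2x)+C

Answer: (3/2)e^(2x)+C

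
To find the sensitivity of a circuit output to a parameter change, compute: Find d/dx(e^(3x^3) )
Chain rule: d/dx[e^u] = e^u · u' where u = 3x^3
u' = 9x^2

Answer: 9x^2·e^(3x^3)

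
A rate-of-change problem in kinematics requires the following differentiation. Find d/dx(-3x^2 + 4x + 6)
Power rule: d/dx(ax^n) = n·a·x^(n-1)
Term by term: -6·x + 4

Answer: -6x + 4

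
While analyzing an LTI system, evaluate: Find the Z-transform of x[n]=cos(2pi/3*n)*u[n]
Z{cos(w0 * n) * u[n]} = z(z - cos(w0))/(z^2 - 2z * cos(w0) + 1)
With w0 = 2pi/3: X(z) = z(z - cos(2pi/3))/(z^2 - 2z * cos(2pi/3) + 1)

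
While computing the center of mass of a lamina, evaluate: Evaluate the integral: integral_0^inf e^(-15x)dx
integral_0^inf e^(-15x) dx=[-1/15*e^(-15x)]_0^inf
=0 - (-1/15)=1/15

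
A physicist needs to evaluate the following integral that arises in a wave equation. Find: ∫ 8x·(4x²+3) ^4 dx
Let u = 4x²+3, du = 8x dx
∫ u^4 du = u^5/5+C

Answer: (4x²+3)^5/5+C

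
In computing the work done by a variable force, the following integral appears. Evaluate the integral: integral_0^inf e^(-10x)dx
integral_0^inf e^(-10x) dx = [-1/10*e^(-10x)]_0^inf
= 0 - (-1/10) = 1/10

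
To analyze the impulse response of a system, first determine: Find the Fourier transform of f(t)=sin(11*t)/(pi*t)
sin(W*t)/(pi*t)=(W/pi)*sinc(W*t/pi) is the impulse response of the ideal low-pass filter with cutoff W (here W=11).
Its Fourier transform is a rectangular function:
F(omega)=1 for |omega| < 11, 0 otherwise

Answer: rect(omega/22) [i.e., 1 for |omega| < 11, 0 otherwise]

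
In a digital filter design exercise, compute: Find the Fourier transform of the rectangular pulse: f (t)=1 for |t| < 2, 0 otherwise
F(omega)=integral from -2 to 2 of e^(-j*omega*t) dt
=2*sin(2*omega)/omega=4*sinc(2*omega/pi)

Answer: 2*sin(2*omega)/omega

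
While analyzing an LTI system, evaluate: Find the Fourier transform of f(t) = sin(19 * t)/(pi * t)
sin(W*t)/(pi*t) = (W/pi)*sinc(W*t/pi) is the impulse response of the ideal low-pass filter with cutoff W (here W = 19).
Its Fourier transform is a rectangular function:
F(omega) = 1 for |omega| < 19, 0 otherwise

Answer: rect(omega/38) [i.e., 1 for |omega| < 19, 0 otherwise]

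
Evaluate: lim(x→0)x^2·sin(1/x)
Squeeze theorem: -|x^2| ≤ x^2·sin(1/x) ≤ |x^2|
Since x^2 → 0 as x → 0, by squeeze theorem the limit is 0

Answer: 0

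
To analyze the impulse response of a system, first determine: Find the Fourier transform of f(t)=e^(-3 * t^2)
The Fourier transform of a Gaussian e^(-a * t^2) is sqrt(pi/a) * e^(-omega^2/(4a)).
With a = 3: F(omega) = sqrt(pi/3) * e^(-omega^2/12)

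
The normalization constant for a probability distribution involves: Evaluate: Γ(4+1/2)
Γ(n+1/2) = (2n)!√π/(4^n·n!)
= 40320√π/(256·24) = (105/16)·√π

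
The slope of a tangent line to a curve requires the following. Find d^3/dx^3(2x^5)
Apply power rule 3 times:
d^1: 10x^4
d^2: 40x^3
d^3: 120x^2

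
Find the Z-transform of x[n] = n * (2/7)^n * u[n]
Using the property Z{n * a^n * u[n]} = az/(z-a)^2
With a = 2/7: X(z) = (2/7)z/(z - 2/7)^2, |z| > 2/7

Answer: (2/7)z/(z - 2/7)^2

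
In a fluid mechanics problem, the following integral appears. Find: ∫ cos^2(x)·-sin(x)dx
Let u=cos(x), du=-sin(x) dx
∫ u^2 du=u^3/3 + C

Answer: cos^3(x)/3 + C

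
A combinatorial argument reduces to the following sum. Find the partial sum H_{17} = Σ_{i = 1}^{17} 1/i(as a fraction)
H_17 = 1 + 1/2 + 1/3 + ... + 1/17
= 42142223/12252240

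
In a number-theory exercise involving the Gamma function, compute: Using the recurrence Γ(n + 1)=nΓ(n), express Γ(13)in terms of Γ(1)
Γ(13) = 12Γ(12) = 12·11Γ(11) = ... = 12!·Γ(1) = 479001600·Γ(1)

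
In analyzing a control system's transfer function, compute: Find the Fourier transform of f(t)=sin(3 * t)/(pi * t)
sin(W*t)/(pi*t) = (W/pi)*sinc(W*t/pi) is the impulse response of the ideal low-pass filter with cutoff W (here W = 3).
Its Fourier transform is a rectangular function:
F(omega) = 1 for |omega| < 3, 0 otherwise

Answer: rect(omega/6) [i.e., 1 for |omega| < 3, 0 otherwise]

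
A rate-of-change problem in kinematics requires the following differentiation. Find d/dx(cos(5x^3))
Chain rule: d/dx[cos(u)]=-sin(u)·u' where u=5x^3
u'=15x^2

Answer: -15x^2·sin(5x^3)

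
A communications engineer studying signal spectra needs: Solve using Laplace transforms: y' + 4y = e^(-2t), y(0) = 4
Take L: sY - 4 + 4Y=1/(s + 2)
Y(s + 4)=1/(s + 2) + 4
Y=1/((s + 2)(s + 4)) + 4/(s + 4)
Partial fractions: 1/((s + 2)(s + 4))=(1/2)/(s + 2) - (1/2)/(s + 4)
So Y=(1/2)/(s + 2) + (7/2)/(s + 4)
Inverse Laplace transform (L^(-1){1/(s + 2)}=e^(-2t), L^(-1){1/(s + 4)}=e^(-4t)):

Answer: y(t)=(1/2)·e^(-2t) + (7/2)·e^(-4t)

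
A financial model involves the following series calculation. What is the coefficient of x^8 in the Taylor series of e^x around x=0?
Taylor series of e^x = Σ x^n/n!
Coefficient of x^8 = 1/8! = 1/40320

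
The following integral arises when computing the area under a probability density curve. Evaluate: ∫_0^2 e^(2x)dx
Antiderivative: (1/2)e^(2x)
Evaluate: (1/2)(e^4-1)

Answer: (e^4-1)/2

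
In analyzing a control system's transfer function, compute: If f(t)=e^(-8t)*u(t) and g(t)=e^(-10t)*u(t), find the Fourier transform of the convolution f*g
By the convolution theorem: F{f * g}=F(omega) * G(omega)
F(omega)=1/(8 + j * omega), G(omega)=1/(10 + j * omega)
F{f * g}=1/((8 + j * omega)(10 + j * omega))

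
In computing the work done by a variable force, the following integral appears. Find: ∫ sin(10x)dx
Using substitution u=10x: ∫ sin(u) du/10=-cos(u)/10+C

Answer: (-1/10)cos(10x)+C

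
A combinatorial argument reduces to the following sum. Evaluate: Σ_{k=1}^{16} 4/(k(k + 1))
Partial fractions: 4/(k(k+1))=4/k - 4/(k+1)
Telescoping sum: 4(1-1/17)=4·16/17

Answer: 64/17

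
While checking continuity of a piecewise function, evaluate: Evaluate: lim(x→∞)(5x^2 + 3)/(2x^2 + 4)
Divide numerator and denominator by x^2:
lim (5 + 3/x^2)/(2 + 4/x^2)=5/2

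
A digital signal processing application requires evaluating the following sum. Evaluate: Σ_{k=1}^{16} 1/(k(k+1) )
Partial fractions: 1/(k(k+1))=1/k - 1/(k+1)
Telescoping sum: 1(1-1/17)=1·16/17

Answer: 16/17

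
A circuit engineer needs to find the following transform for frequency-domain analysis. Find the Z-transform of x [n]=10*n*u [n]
Z{n * u[n]} = z/(z-1)^2
By linearity: Z{10 * n * u[n]} = 10z/(z-1)^2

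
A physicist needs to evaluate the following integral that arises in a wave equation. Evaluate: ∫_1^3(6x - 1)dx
Step 1: Find antiderivative F(x) = 3x^2 - x
Step 2: F(3) - F(1) = 24 - (2) = 22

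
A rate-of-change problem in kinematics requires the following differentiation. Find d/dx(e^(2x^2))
Chain rule: d/dx[e^u] = e^u · u' where u = 2x^2
u' = 4x

Answer: 4x·e^(2x^2)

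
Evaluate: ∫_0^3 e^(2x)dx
Antiderivative: (1/2)e^(2x)
Evaluate: (1/2)(e^6 - 1)

Answer: (e^6 - 1)/2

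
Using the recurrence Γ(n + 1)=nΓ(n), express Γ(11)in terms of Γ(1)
Γ(11) = 10Γ(10) = 10·9Γ(9) = ... = 10!·Γ(1) = 3628800·Γ(1)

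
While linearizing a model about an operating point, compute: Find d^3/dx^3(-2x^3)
Apply power rule 3 times:
d^1: -6x^2
d^2: -12x
d^3: -12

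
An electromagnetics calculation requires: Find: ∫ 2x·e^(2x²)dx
Let u = 2x², du = 4x dx
∫ (1/2)e^u du = e^u/2+C

Answer: e^(2x²)/2+C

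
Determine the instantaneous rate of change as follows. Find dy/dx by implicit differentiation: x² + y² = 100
Differentiate both sides: 2x+2y·(dy/dx) = 0
Solve: dy/dx = -2x/(2y) = -x/y

Answer: dy/dx = -x/y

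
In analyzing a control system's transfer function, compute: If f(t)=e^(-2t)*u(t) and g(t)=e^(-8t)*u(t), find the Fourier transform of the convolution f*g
By the convolution theorem: F{f * g} = F(omega) * G(omega)
F(omega) = 1/(2+j * omega), G(omega) = 1/(8+j * omega)
F{f * g} = 1/((2+j * omega)(8+j * omega))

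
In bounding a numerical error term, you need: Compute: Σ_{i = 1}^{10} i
Using formula: Σ i^1 = n(n + 1)/2 = 10·11/2 = 55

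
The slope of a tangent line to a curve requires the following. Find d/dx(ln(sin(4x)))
Chain rule: d/dx[ln(u)] = u'/u where u = sin(4x)
u' = 4cos(4x)

Answer: (4cos(4x))/(sin(4x))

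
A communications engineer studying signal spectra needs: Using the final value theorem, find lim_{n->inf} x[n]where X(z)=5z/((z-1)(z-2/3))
Final value theorem: lim x[n]=lim_{z->1} (z-1)*X(z)
(z-1)*X(z)=5z/(z-2/3)
As z->1: 5/(1 - 2/3)=5/(1/3)=15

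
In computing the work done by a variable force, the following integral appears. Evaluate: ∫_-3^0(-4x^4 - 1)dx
Step 1: Find antiderivative F(x) = (-4/5)x^5 - x
Step 2: F(0) - F(-3) = 0 - (987/5) = -987/5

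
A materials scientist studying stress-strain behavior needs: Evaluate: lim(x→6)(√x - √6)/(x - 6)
Multiply by conjugate (√x + √6)/(√x + √6):
=(x - 6)/((x - 6)(√x + √6))=1/(√x + √6)
As x → 6: 1/(2√6)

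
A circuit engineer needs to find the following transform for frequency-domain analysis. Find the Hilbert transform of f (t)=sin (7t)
The Hilbert transform shifts each frequency component by -pi/2.
H{sin(wt)} = -cos(wt)
With w = 7: H{sin(7t)} = -cos(7t)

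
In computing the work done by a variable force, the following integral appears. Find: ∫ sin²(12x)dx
Using identity sin²(u)=(1 - cos(2u))/2:
∫ (1 - cos(24x))/2 dx=x/2 - sin(24x)/48+C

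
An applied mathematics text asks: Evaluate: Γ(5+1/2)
Γ(n+1/2) = (2n)!√π/(4^n·n!)
= 3628800√π/(1024·120) = (945/32)·√π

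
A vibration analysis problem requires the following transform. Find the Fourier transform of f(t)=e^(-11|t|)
Using the standard pair: F{e^(-a|t|)}=2a/(a^2+omega^2)
With a=11: F(omega)=22/(121+omega^2)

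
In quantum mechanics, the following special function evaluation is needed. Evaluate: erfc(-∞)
erfc(x)=1 - erf(x); erfc(-∞)=1 - erf(-∞)=1 - (-1)=2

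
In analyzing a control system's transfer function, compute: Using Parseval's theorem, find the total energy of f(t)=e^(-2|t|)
Parseval's theorem: E=integral |f(t)|^2 dt=(1/2pi) integral |F(omega)|^2 domega
E=integral_{-inf}^{inf} e^(-4|t|) dt=2*integral_0^inf e^(-4t) dt=2/(2*2)=1/2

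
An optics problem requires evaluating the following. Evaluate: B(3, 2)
B(x,y)=Γ(x)Γ(y)/Γ(x + y)=(x-1)!(y-1)!/(x + y-1)!
B(3,2)=2!·1!/4!=1/12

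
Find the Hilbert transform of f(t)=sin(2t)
The Hilbert transform shifts each frequency component by -pi/2.
H{sin(wt)} = -cos(wt)
With w = 2: H{sin(2t)} = -cos(2t)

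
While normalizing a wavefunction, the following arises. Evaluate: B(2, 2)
B(x,y) = Γ(x)Γ(y)/Γ(x+y) = (x-1)!(y-1)!/(x+y-1)!
B(2,2) = 1!·1!/3! = 1/6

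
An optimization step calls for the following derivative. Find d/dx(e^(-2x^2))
Chain rule: d/dx[e^u] = e^u · u' where u = -2x^2
u' = -4x

Answer: -4x·e^(-2x^2)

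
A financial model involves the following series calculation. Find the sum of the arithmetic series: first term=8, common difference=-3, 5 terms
Last term: a_n = 8+(5-1)·-3 = -4
Sum = n(a_1+a_n)/2 = 5(8+(-4))/2 = 10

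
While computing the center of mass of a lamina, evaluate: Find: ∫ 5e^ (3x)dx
Since d/dx[e^(3x)]=3e^(3x), we get 5/3 e^(3x)+C

Answer: (5/3)e^(3x)+C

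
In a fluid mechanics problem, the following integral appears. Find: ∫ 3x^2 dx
Using power rule: ∫ 3x^2 dx = 3/3 x^3+C = x^3+C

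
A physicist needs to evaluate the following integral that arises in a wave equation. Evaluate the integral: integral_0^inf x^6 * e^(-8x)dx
This is a Gamma integral. Substitute u=8x (du=8 dx):
integral_0^inf x^6 * e^(-8x) dx=(1/8^7) integral_0^inf u^6 * e^(-u) du
=Gamma(7)/8^7=6!/8^7=720/2097152

Answer: 45/131072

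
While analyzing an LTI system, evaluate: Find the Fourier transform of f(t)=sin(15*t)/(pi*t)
sin(W * t)/(pi * t) = (W/pi) * sinc(W * t/pi) is the impulse response of the ideal low-pass filter with cutoff W (here W = 15).
Its Fourier transform is a rectangular function:
F(omega) = 1 for |omega| < 15, 0 otherwise

Answer: rect(omega/30) [i.e., 1 for |omega| < 15, 0 otherwise]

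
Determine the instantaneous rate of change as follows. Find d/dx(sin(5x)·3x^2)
Product rule: (fg)' = f'g + fg'
f = sin(5x), f' = 5·cos(5x)
g = 3x^2, g' = 6x

Answer: 15·cos(5x)·x^2 + 6·sin(5x)·x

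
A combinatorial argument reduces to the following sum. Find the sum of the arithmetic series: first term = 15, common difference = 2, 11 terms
Last term: a_n=15 + (11 - 1)·2=35
Sum=n(a_1 + a_n)/2=11(15 + 35)/2=275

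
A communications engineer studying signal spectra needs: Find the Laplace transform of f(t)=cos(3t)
L{cos(wt)}=s/(s²+w²)
L{cos(3t)}=s/(s²+9)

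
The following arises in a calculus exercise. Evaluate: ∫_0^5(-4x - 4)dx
Step 1: Find antiderivative F(x) = -2x^2 - 4x
Step 2: F(5) - F(0) = -70 - (0) = -70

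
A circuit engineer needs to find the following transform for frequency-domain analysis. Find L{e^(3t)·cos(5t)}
First shifting: L{e^(at)f(t)}=F(s-a)
L{cos(5t)}=s/(s² + 25)
Shift: (s-3)/((s-3)² + 25)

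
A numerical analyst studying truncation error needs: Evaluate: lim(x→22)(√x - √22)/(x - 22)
Multiply by conjugate (√x+√22)/(√x+√22):
=(x - 22)/((x - 22)(√x+√22))=1/(√x+√22)
As x → 22: 1/(2√22)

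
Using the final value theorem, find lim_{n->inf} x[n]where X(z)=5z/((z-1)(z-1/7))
Final value theorem: lim x[n]=lim_{z->1} (z-1)*X(z)
(z-1)*X(z)=5z/(z-1/7)
As z->1: 5/(1 - 1/7)=5/(6/7)=35/6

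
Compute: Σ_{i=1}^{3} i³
Using formula: Σ i^3 = [n(n+1)/2]² = [3·4/2]² = 36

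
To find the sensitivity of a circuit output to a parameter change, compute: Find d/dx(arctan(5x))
d/dx[arctan(u)] = u'/(1+u²), u = 5x, u' = 5

Answer: 5/(1+25x²)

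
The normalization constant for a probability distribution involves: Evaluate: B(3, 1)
B(x,y) = Γ(x)Γ(y)/Γ(x+y) = (x-1)!(y-1)!/(x+y-1)!
B(3,1) = 2!·0!/3! = 1/3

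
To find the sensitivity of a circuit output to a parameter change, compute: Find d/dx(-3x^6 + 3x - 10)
Power rule: d/dx(ax^n)=n·a·x^(n-1)
Term by term: -18·x^5 + 3

Answer: -18x^5 + 3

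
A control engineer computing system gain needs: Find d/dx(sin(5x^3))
Chain rule: d/dx[sin(u)]=cos(u)·u' where u=5x^3
u'=15x^2

Answer: 15x^2·cos(5x^3)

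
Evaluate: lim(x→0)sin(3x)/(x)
L'Hôpital (0/0): lim 3cos(3x)/1=3/1

Answer: 3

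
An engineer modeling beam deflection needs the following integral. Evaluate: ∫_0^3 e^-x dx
Antiderivative: -e^-x
Evaluate: -(e^-3-1)

Answer: (e^-3-1)/(-1)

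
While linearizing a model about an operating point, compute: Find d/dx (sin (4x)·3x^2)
Product rule: (fg)' = f'g+fg'
f = sin(4x), f' = 4·cos(4x)
g = 3x^2, g' = 6x

Answer: 12·cos(4x)·x^2+6·sin(4x)·x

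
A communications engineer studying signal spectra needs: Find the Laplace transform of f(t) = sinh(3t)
L{sinh(at)}=a/(s²-a²)
L{sinh(3t)}=3/(s²-9)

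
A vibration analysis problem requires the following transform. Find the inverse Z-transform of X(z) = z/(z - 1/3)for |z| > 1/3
Standard pair: z/(z-a) <-> a^n*u[n] for causal signals
With a = 1/3: x[n] = (1/3)^n*u[n]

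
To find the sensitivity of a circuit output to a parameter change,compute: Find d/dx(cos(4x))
Chain rule: d/dx[cos(u)] = -sin(u)·u' where u = 4x
u' = 4

Answer: -4·sin(4x)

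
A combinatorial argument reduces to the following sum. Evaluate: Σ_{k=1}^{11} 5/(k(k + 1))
Partial fractions: 5/(k(k + 1)) = 5/k - 5/(k + 1)
Telescoping sum: 5(1 - 1/12) = 5·11/12

Answer: 55/12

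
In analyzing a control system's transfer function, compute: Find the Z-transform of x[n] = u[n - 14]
Using the time-shift property: Z{u[n-14]} = z^(-14) * z/(z-1)
= z^(-13)/(z-1)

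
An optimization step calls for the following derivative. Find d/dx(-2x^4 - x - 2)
Power rule: d/dx(ax^n)=n·a·x^(n-1)
Term by term: -8·x^3 - 1

Answer: -8x^3 - 1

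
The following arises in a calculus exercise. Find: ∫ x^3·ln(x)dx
By parts: u=ln(x), dv=x^3 dx
du=1/x dx, v=x^4/4
=x^4·ln(x)/4 - ∫ x^3/4 dx
=x^4·ln(x)/4 - x^4/16+C

Answer: x^4(ln(x)/4-1/16)+C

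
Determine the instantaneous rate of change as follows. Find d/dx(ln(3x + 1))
Chain rule: d/dx[ln(u)] = u'/u where u = 3x+1
u' = 3

Answer: (3)/(3x+1)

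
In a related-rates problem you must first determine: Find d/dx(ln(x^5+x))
Chain rule: d/dx[ln(u)]=u'/u where u=x^5+x
u'=5x^4+1

Answer: (5x^4+1)/(x^5+x)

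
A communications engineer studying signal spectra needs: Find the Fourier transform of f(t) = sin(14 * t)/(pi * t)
sin(W * t)/(pi * t)=(W/pi) * sinc(W * t/pi) is the impulse response of the ideal low-pass filter with cutoff W (here W=14).
Its Fourier transform is a rectangular function:
F(omega)=1 for |omega| < 14, 0 otherwise

Answer: rect(omega/28) [i.e., 1 for |omega| < 14, 0 otherwise]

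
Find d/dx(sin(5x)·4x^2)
Product rule: (fg)' = f'g + fg'
f = sin(5x), f' = 5·cos(5x)
g = 4x^2, g' = 8x

Answer: 20·cos(5x)·x^2 + 8·sin(5x)·x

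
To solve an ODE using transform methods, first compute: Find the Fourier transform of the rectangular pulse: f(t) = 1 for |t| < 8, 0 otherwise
F(omega) = integral from -8 to 8 of e^(-j*omega*t) dt
= 2*sin(8*omega)/omega = 16*sinc(8*omega/pi)

Answer: 2*sin(8*omega)/omega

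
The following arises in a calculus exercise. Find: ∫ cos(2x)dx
Using substitution u=2x: ∫ cos(u) du/2=sin(u)/2+C

Answer: (1/2)sin(2x)+C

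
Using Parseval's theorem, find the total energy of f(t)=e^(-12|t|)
Parseval's theorem: E=integral |f(t)|^2 dt=(1/2pi) integral |F(omega)|^2 domega
E=integral_{-inf}^{inf} e^(-24|t|) dt=2*integral_0^inf e^(-24t) dt=2/(2*12)=1/12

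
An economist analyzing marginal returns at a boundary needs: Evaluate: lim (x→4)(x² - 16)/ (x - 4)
Factor: (x² - 16)=(x-4)(x + 4)
Cancel (x-4): lim(x→4) (x + 4)=8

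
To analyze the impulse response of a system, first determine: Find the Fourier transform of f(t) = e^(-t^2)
The Fourier transform of a Gaussian e^(-t^2) is sqrt(pi)*e^(-omega^2/4).
With a=1: F(omega)=sqrt(pi)*e^(-omega^2/4)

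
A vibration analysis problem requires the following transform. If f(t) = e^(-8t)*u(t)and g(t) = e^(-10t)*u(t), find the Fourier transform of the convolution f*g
By the convolution theorem: F{f * g}=F(omega) * G(omega)
F(omega)=1/(8+j * omega), G(omega)=1/(10+j * omega)
F{f * g}=1/((8+j * omega)(10+j * omega))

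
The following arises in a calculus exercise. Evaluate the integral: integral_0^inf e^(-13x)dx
integral_0^inf e^(-13x) dx = [-1/13 * e^(-13x)]_0^inf
= 0 - (-1/13) = 1/13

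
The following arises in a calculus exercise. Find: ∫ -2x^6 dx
Using power rule: ∫ -2x^6 dx=-2/7 x^7+C=(-2/7)x^7+C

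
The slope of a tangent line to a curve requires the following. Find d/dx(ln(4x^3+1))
Chain rule: d/dx[ln(u)] = u'/u where u = 4x^3 + 1
u' = 12x^2

Answer: (12x^2)/(4x^3 + 1)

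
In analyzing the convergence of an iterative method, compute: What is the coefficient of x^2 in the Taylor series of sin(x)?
sin(x) has only odd powers. Coefficient of x^2=0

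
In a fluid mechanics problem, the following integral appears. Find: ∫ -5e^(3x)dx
Since d/dx[e^(3x)] = 3e^(3x), we get -5/3 e^(3x)+C

Answer: (-5/3)e^(3x)+C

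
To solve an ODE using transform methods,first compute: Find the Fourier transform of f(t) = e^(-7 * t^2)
The Fourier transform of a Gaussian e^(-a*t^2) is sqrt(pi/a)*e^(-omega^2/(4a)).
With a=7: F(omega)=sqrt(pi/7)*e^(-omega^2/28)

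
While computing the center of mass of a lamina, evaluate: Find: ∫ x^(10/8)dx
Power rule: ∫ x^(5/4) dx=x^(9/4)/(9/4)+C

Answer: (4/9)·x^(9/4)+C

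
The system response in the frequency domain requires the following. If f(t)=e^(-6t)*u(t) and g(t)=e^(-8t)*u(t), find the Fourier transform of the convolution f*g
By the convolution theorem: F{f*g}=F(omega)*G(omega)
F(omega)=1/(6 + j*omega), G(omega)=1/(8 + j*omega)
F{f*g}=1/((6 + j*omega)(8 + j*omega))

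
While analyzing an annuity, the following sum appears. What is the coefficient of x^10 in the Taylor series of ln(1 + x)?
ln(1 + x)=Σ (-1)^(n + 1) x^n/n
Coefficient of x^10=(-1)^11/10=-1/10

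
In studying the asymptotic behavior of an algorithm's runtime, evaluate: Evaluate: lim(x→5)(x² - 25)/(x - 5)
Factor: (x² - 25)=(x-5)(x+5)
Cancel (x-5): lim(x→5) (x+5)=10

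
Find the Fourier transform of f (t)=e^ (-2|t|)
Using the standard pair: F{e^(-a|t|)} = 2a/(a^2 + omega^2)
With a = 2: F(omega) = 4/(4 + omega^2)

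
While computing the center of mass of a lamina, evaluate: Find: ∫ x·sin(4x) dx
By parts: u = x, dv = sin(4x) dx
du = dx, v = -cos(4x)/4
= -x·cos(4x)/4+sin(4x)/4²+C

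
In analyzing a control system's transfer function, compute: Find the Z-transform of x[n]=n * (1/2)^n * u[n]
Using the property Z{n * a^n * u[n]}=az/(z-a)^2
With a=1/2: X(z)=(1/2)z/(z - 1/2)^2, |z| > 1/2

Answer: (1/2)z/(z - 1/2)^2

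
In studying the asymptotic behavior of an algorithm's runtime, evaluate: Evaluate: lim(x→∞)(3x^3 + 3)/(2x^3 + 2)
Divide numerator and denominator by x^3:
lim (3 + 3/x^3)/(2 + 2/x^3)=3/2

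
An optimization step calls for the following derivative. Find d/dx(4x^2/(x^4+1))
Quotient rule: (f/g)'=(f'g - fg')/g²
f=4x^2, f'=8x
g=x^4 + 1, g'=4x^3

Answer: (8x·(x^4 + 1) - 16x^5)/(x^4 + 1)²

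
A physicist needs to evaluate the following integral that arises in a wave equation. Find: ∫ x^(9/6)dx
Power rule: ∫ x^(3/2) dx=x^(5/2)/(5/2)+C

Answer: (2/5)·x^(5/2)+C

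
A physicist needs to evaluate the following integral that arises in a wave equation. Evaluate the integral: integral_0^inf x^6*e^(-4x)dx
This is a Gamma integral. Substitute u = 4x (du = 4 dx):
integral_0^inf x^6*e^(-4x) dx = (1/4^7) integral_0^inf u^6*e^(-u) du
= Gamma(7)/4^7 = 6!/4^7 = 720/16384

Answer: 45/1024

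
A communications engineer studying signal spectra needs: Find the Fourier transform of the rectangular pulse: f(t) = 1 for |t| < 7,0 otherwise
F(omega)=integral from -7 to 7 of e^(-j * omega * t) dt
=2 * sin(7 * omega)/omega=14 * sinc(7 * omega/pi)

Answer: 2 * sin(7 * omega)/omega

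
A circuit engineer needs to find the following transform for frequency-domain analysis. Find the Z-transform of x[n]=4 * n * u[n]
Z{n * u[n]}=z/(z-1)^2
By linearity: Z{4 * n * u[n]}=4z/(z-1)^2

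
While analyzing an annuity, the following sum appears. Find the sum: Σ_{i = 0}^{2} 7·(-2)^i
Geometric series: S = a(1 - r^n)/(1 - r)
a = 7, r = -2, n = 3
S = 7(1+8)/3 = 21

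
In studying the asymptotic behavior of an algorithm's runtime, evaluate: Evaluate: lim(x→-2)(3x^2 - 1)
Polynomial is continuous, so substitute x = -2:
3·(-2)^2 - 1 = 11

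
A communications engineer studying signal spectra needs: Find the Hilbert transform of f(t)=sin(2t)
The Hilbert transform shifts each frequency component by -pi/2.
H{sin(wt)} = -cos(wt)
With w = 2: H{sin(2t)} = -cos(2t)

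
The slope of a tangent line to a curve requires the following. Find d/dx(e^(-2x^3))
Chain rule: d/dx[e^u] = e^u · u' where u = -2x^3
u' = -6x^2

Answer: -6x^2·e^(-2x^3)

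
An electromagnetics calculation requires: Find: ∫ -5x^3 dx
Using power rule: ∫ -5x^3 dx=-5/4 x^4+C=(-5/4)x^4+C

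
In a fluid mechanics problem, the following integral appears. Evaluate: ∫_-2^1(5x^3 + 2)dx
Step 1: Find antiderivative F(x)=(5/4)x^4 + 2x
Step 2: F(1) - F(-2)=13/4 - (16)=-51/4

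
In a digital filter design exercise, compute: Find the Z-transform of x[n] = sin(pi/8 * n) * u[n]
Z{sin(w0*n)*u[n]} = z*sin(w0)/(z^2 - 2z*cos(w0) + 1)
With w0 = pi/8: X(z) = z*sin(pi/8)/(z^2 - 2z*cos(pi/8) + 1)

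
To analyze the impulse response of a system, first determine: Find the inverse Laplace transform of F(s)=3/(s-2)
L^(-1){3/(s-a)}=c·e^(at)
Here a=2, c=3

Answer: 3e^(2t)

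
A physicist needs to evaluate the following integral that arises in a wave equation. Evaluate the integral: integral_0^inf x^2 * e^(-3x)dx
This is a Gamma integral. Substitute u=3x (du=3 dx):
integral_0^inf x^2*e^(-3x) dx=(1/3^3) integral_0^inf u^2*e^(-u) du
=Gamma(3)/3^3=2!/3^3=2/27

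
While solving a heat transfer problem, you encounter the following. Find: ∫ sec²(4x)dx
Since d/dx[tan(4x)] = 4sec²(4x), integral = tan(4x)/4+C

Answer: (1/4)tan(4x)+C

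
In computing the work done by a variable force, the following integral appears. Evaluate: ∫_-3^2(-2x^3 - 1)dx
Step 1: Find antiderivative F(x) = (-1/2)x^4 - x
Step 2: F(2) - F(-3) = -10 - (-75/2) = 55/2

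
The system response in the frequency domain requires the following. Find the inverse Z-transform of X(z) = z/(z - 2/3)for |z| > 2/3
Standard pair: z/(z-a) <-> a^n * u[n] for causal signals
With a = 2/3: x[n] = (2/3)^n * u[n]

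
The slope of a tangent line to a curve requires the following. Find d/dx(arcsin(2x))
d/dx[arcsin(u)] = u'/√(1-u²), u = 2x, u' = 2

Answer: 2/√(1-4x²)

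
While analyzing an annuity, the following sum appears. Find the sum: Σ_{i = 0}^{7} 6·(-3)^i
Geometric series: S=a(1 - r^n)/(1 - r)
a=6, r=-3, n=8
S=6(1 - 6561)/4=-9840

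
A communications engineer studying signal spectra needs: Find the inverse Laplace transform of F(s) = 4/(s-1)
L^(-1){4/(s-a)}=c·e^(at)
Here a=1, c=4

Answer: 4e^(t)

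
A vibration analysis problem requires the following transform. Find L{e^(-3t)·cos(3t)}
First shifting: L{e^(at)f(t)} = F(s-a)
L{cos(3t)} = s/(s² + 9)
Shift: (s + 3)/((s + 3)² + 9)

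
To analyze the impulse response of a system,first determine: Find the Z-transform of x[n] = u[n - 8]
Using the time-shift property: Z{u[n-8]}=z^(-8) * z/(z-1)
=z^(-7)/(z-1)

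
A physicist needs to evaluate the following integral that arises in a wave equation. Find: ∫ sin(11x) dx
Using substitution u=11x: ∫ sin(u) du/11=-cos(u)/11+C

Answer: (-1/11)cos(11x)+C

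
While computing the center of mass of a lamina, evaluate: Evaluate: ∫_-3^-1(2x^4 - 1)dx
Step 1: Find antiderivative F(x)=(2/5)x^5 - x
Step 2: F(-1) - F(-3)=3/5 - (-471/5)=474/5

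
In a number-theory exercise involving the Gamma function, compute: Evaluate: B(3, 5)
B(x,y)=Γ(x)Γ(y)/Γ(x + y)=(x-1)!(y-1)!/(x + y-1)!
B(3,5)=2!·4!/7!=1/105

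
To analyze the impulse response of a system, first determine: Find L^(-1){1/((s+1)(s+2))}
Partial fractions: 1/((s + 1)(s + 2)) = A/(s + 1) + B/(s + 2)
Cover-up: A = 1/(s + 2)|_{s = -1} = 1; B = 1/(s + 1)|_{s = -2} = -1
L^(-1) = e^(-t) - e^(-2t)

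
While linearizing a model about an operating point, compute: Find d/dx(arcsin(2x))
d/dx[arcsin(u)] = u'/√(1-u²), u = 2x, u' = 2

Answer: 2/√(1-4x²)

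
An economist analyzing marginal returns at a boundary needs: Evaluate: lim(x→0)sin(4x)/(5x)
L'Hôpital (0/0): lim 4cos(4x)/5=4/5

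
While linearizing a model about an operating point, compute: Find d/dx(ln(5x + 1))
Chain rule: d/dx[ln(u)]=u'/u where u=5x + 1
u'=5

Answer: (5)/(5x + 1)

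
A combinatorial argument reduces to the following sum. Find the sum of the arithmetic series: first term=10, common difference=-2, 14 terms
Last term: a_n = 10 + (14 - 1)·-2 = -16
Sum = n(a_1 + a_n)/2 = 14(10 + (-16))/2 = -42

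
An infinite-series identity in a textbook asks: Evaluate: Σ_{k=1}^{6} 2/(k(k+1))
Partial fractions: 2/(k(k + 1))=2/k - 2/(k + 1)
Telescoping sum: 2(1 - 1/7)=2·6/7

Answer: 12/7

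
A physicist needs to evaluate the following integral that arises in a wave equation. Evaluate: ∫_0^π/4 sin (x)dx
Antiderivative: -cos(x)
Evaluate at bounds: [-cos(1·π/4)/1] - [-cos(1·0)/1]
=(-(√2/2) + (1))/1=1 - √2/2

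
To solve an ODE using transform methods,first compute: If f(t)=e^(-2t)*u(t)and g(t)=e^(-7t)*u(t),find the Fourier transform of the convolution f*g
By the convolution theorem: F{f*g}=F(omega)*G(omega)
F(omega)=1/(2+j*omega), G(omega)=1/(7+j*omega)
F{f*g}=1/((2+j*omega)(7+j*omega))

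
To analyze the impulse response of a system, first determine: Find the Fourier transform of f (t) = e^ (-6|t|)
Using the standard pair: F{e^(-a|t|)} = 2a/(a^2+omega^2)
With a = 6: F(omega) = 12/(36+omega^2)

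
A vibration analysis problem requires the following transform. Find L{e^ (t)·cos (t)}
First shifting: L{e^(at)f(t)} = F(s-a)
L{cos(t)} = s/(s² + 1)
Shift: (s-1)/((s-1)² + 1)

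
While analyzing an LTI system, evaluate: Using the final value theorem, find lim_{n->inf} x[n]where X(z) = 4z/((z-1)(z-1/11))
Final value theorem: lim x[n]=lim_{z->1} (z-1)*X(z)
(z-1)*X(z)=4z/(z-1/11)
As z->1: 4/(1 - 1/11)=4/(10/11)=22/5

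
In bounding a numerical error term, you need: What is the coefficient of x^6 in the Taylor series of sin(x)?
sin(x) has only odd powers. Coefficient of x^6=0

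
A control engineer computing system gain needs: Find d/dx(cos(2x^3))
Chain rule: d/dx[cos(u)] = -sin(u)·u' where u = 2x^3
u' = 6x^2

Answer: -6x^2·sin(2x^3)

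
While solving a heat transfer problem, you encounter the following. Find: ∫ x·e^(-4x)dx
Integration by parts: u=x, dv=e^(-4x) dx
du=dx, v=e^(-4x)/(-4)
=x·e^(-4x)/(-4) - ∫ e^(-4x)/(-4) dx
=x·e^(-4x)/(-4) - e^(-4x)/16+C

Answer: e^(-4x)(x/(-4)-1/16)+C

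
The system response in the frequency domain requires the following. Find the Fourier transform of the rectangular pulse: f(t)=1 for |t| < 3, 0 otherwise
F(omega) = integral from -3 to 3 of e^(-j * omega * t) dt
= 2 * sin(3 * omega)/omega = 6 * sinc(3 * omega/pi)

Answer: 2 * sin(3 * omega)/omega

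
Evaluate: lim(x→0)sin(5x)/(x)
L'Hôpital (0/0): lim 5cos(5x)/1=5/1

Answer: 5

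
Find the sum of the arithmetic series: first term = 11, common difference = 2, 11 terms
Last term: a_n=11+(11-1)·2=31
Sum=n(a_1+a_n)/2=11(11+31)/2=231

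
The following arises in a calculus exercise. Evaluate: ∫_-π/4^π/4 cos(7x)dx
Antiderivative: sin(7x)/7
Evaluate at bounds: [sin(7·π/4)/7] - [sin(7·-π/4)/7]
= ((-√2/2) - (√2/2))/7 = -√2/7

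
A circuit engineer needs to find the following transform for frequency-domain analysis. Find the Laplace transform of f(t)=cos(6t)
L{cos(wt)}=s/(s² + w²)
L{cos(6t)}=s/(s² + 36)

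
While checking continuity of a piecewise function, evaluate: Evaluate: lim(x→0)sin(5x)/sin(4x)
sin(u) ≈ u for small u:
sin(5x)/sin(4x) ≈ 5x/(4x)=5/4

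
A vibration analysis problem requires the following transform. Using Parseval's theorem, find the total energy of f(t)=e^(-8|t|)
Parseval's theorem: E=integral |f(t)|^2 dt=(1/2pi) integral |F(omega)|^2 domega
E=integral_{-inf}^{inf} e^(-16|t|) dt=2 * integral_0^inf e^(-16t) dt=2/(2 * 8)=1/8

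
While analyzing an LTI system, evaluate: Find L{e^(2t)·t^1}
First shifting: L{e^(at)f(t)} = F(s-a)
L{t^1} = 1/s^2
Shift s → s-2: 1/(s-2)^2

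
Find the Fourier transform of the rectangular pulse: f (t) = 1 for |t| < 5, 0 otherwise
F(omega) = integral from -5 to 5 of e^(-j*omega*t) dt
= 2*sin(5*omega)/omega = 10*sinc(5*omega/pi)

Answer: 2*sin(5*omega)/omega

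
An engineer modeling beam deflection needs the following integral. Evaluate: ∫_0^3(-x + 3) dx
Step 1: Find antiderivative F(x) = (-1/2)x^2+3x
Step 2: F(3) - F(0) = 9/2 - (0) = 9/2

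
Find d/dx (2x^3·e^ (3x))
Product rule: (fg)'=f'g + fg'
f=2x^3, f'=6x^2
g=e^(3x), g'=3·e^(3x)

Answer: 6x^2·e^(3x) + 6x^3·e^(3x)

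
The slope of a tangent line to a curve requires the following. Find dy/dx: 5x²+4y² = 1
Differentiate: 10x + 8y·(dy/dx) = 0
dy/dx = -10x/(8y) = -(5/4)·(x/y)

Answer: dy/dx = -(5/4)·(x/y)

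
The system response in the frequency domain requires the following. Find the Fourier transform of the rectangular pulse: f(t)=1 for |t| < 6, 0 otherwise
F(omega)=integral from -6 to 6 of e^(-j*omega*t) dt
=2*sin(6*omega)/omega=12*sinc(6*omega/pi)

Answer: 2*sin(6*omega)/omega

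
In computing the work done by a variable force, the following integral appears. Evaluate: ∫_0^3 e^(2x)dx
Antiderivative: (1/2)e^(2x)
Evaluate: (1/2)(e^6 - 1)

Answer: (e^6 - 1)/2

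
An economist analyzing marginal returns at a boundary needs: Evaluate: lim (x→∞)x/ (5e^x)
Apply L'Hôpital 1 times (∞/∞ each time):
Eventually get 1!/(5e^x) → 0

Answer: 0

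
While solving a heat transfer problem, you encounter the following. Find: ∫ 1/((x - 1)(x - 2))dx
Partial fractions: 1/((x-1)(x-2))=A/(x-1) + B/(x-2)
A=-1, B=1
∫ [-1· 1/(x-1) + 1· 1/(x-2)] dx
=(1)[ln|x-2| - ln|x-1|] + C

Answer: ln|(x-2)/(x-1)| + C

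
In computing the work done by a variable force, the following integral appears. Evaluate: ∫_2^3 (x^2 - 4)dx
Step 1: Find antiderivative F(x)=(1/3)x^3-4x
Step 2: F(3) - F(2)=-3 - (-16/3)=7/3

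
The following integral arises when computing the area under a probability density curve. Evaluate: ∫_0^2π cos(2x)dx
Antiderivative: sin(2x)/2
Evaluate at bounds: [sin(2·2π)/2] - [sin(2·0)/2]
= ((0) - (0))/2 = 0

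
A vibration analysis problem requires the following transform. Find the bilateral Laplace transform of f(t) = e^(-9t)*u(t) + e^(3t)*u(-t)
For e^(-9t) * u(t): L=1/(s+9), Re(s) > -9
For e^(3t) * u(-t): L=-1/(s-3), Re(s) < 3
Combined: F(s)=1/(s+9)-1/(s-3), -9 < Re(s) < 3

Answer: 1/(s+9)-1/(s-3), ROC: -9 < Re(s) < 3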